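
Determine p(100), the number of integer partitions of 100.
190569292

p(n) counts ways to write n as a sum of positive integers (order ignored).
Euler's pentagonal recurrence: p(k) = p(k-1) + p(k-2) - p(k-5) - p(k-7) + p(k-12) + p(k-15) - ... (offsets j(3j∓1)/2, signs ++--, p(0)=1, p(<0)=0).
DP table for k = 0..99: p(0)=1, p(1)=1, p(2)=2, p(3)=3, p(4)=5, p(5)=7, p(6)=11, p(7)=15, p(8)=22, p(9)=30, p(10)=42, p(11)=56, p(12)=77, p(13)=101, p(14)=135, p(15)=176, p(16)=231, p(17)=297, p(18)=385, p(19)=490, p(20)=627, p(21)=792, p(22)=1002, p(23)=1255, p(24)=1575, p(25)=1958, p(26)=2436, p(27)=3010, p(28)=3718, p(29)=4565, p(30)=5604, p(31)=6842, p(32)=8349, p(33)=10143, p(34)=12310, p(35)=14883, p(36)=17977, p(37)=21637, p(38)=26015, p(39)=31185, p(40)=37338, p(41)=44583, p(42)=53174, p(43)=63261, p(44)=75175, p(45)=89134, p(46)=105558, p(47)=124754, p(48)=147273, p(49)=173525, p(50)=204226, p(51)=239943, p(52)=281589, p(53)=329931, p(54)=386155, p(55)=451276, p(56)=526823, p(57)=614154, p(58)=715220, p(59)=831820, p(60)=966467, p(61)=1121505, p(62)=1300156, p(63)=1505499, p(64)=1741630, p(65)=2012558, p(66)=2323520, p(67)=2679689, p(68)=3087735, p(69)=3554345, p(70)=4087968, p(71)=4697205, p(72)=5392783, p(73)=6185689, p(74)=7089500, p(75)=8118264, p(76)=9289091, p(77)=10619863, p(78)=12132164, p(79)=13848650, p(80)=15796476, p(81)=18004327, p(82)=20506255, p(83)=23338469, p(84)=26543660, p(85)=30167357, p(86)=34262962, p(87)=38887673, p(88)=44108109, p(89)=49995925, p(90)=56634173, p(91)=64112359, p(92)=72533807, p(93)=82010177, p(94)=92669720, p(95)=104651419, p(96)=118114304, p(97)=133230930, p(98)=150198136, p(99)=169229875.
Final step: p(100) = p(99) + p(98) - p(95) - p(93) + p(88) + p(85) - p(78) - p(74) + p(65) + p(60) - p(49) - p(43) + p(30) + p(23) - p(8) - p(0)
= 169229875 + 150198136 - 104651419 - 82010177 + 44108109 + 30167357 - 12132164 - 7089500 + 2012558 + 966467 - 173525 - 63261 + 5604 + 1255 - 22 - 1
= 190569292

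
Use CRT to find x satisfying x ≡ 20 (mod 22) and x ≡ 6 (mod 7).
20

Using Chinese Remainder Theorem:
M = 22 × 7 = 154
M1 = 7, M2 = 22
y1 = 7^(-1) mod 22 = 19
y2 = 22^(-1) mod 7 = 1
x = (20×7×19 + 6×22×1) mod 154 = 20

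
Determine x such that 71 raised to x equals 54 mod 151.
89

Baby-step giant-step with step n = ⌈√151⌉ = 13.
Baby steps 71^j mod 151 (j:value) for j=0..12: 0:1, 1:71, 2:58, 3:41, 4:42, 5:113, 6:20, 7:61, 8:103, 9:65, 10:85, 11:146, 12:98.
Giant-step multiplier: 71^(-13) ≡ 71^(150-13) = 71^137 ≡ 63 (mod 151).
Giant steps γ_i = 54·63^i mod 151: γ_0=54, γ_1=80, γ_2=57, γ_3=118, γ_4=35, γ_5=91, γ_6=146 (in table at j=11).
x = i·n + j = 6·13 + 11 = 89.
Check: 71^89 ≡ 54 (mod 151).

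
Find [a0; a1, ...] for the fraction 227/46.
[4; 1, 14, 3]

Euclidean algorithm steps:
227 = 4 × 46 + 43
46 = 1 × 43 + 3
43 = 14 × 3 + 1
3 = 3 × 1 + 0
Continued fraction: [4; 1, 14, 3]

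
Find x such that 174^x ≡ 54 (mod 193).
190

Baby-step giant-step with step n = ⌈√193⌉ = 14.
Baby steps 174^j mod 193 (j:value) for j=0..13: 0:1, 1:174, 2:168, 3:89, 4:46, 5:91, 6:8, 7:41, 8:186, 9:133, 10:175, 11:149, 12:64, 13:135.
Giant-step multiplier: 174^(-14) ≡ 174^(192-14) = 174^178 ≡ 31 (mod 193).
Giant steps γ_i = 54·31^i mod 193: γ_0=54, γ_1=130, γ_2=170, γ_3=59, γ_4=92, γ_5=150, γ_6=18, γ_7=172, γ_8=121, γ_9=84, γ_10=95, γ_11=50, γ_12=6, γ_13=186 (in table at j=8).
x = i·n + j = 13·14 + 8 = 190.
Check: 174^190 ≡ 54 (mod 193).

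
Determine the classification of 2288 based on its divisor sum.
abundant

Proper divisors of 2288: sum = 1 + 2 + 4 + 8 + 11 + 13 + 16 + 22 + ... + 208 + 286 + 572 + 1144 (19 divisors) = 2920
Since 2920 > 2288, 2288 is abundant.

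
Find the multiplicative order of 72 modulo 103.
17

103 is prime, so ord(72) divides φ(103) = 102.
Divisors of 102: 1, 2, 3, 6, 17, 34, 51, 102.
Repeated squaring: 72^1 ≡ 72, 72^2 ≡ 34, 72^4 ≡ 23, 72^8 ≡ 14, 72^16 ≡ 93, 72^32 ≡ 100, 72^64 ≡ 9 (mod 103).
Test 72^d mod 103 for each divisor d in increasing order:
72^1 ≡ 72
72^2 ≡ 34
72^3 = 72^2·72^1 ≡ 79
72^6 = 72^4·72^2 ≡ 61
72^17 = 72^16·72^1 ≡ 1  ← first divisor giving 1
The order is 17.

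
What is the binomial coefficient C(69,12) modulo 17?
0

Using Lucas' theorem:
Write n=69 and k=12 in base 17:
n in base 17: [4, 1]
k in base 17: [0, 12]
C(69,12) mod 17 = ∏ C(n_i, k_i) mod 17
Digit binomials (mod 17): C(4,0) = 1; C(1,12) = 0 (k_i > n_i)
Product: 1 × 0 = 0 ≡ 0 (mod 17)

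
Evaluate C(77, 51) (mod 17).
4

Using Lucas' theorem:
Write n=77 and k=51 in base 17:
n in base 17: [4, 9]
k in base 17: [3, 0]
C(77,51) mod 17 = ∏ C(n_i, k_i) mod 17
Digit binomials (mod 17): C(4,3) = 4; C(9,0) = 1
Product: 4 × 1 = 4 ≡ 4 (mod 17)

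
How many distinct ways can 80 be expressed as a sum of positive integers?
15796476

p(n) counts ways to write n as a sum of positive integers (order ignored).
Euler's pentagonal recurrence: p(k) = p(k-1) + p(k-2) - p(k-5) - p(k-7) + p(k-12) + p(k-15) - ... (offsets j(3j∓1)/2, signs ++--, p(0)=1, p(<0)=0).
DP table for k = 0..79: p(0)=1, p(1)=1, p(2)=2, p(3)=3, p(4)=5, p(5)=7, p(6)=11, p(7)=15, p(8)=22, p(9)=30, p(10)=42, p(11)=56, p(12)=77, p(13)=101, p(14)=135, p(15)=176, p(16)=231, p(17)=297, p(18)=385, p(19)=490, p(20)=627, p(21)=792, p(22)=1002, p(23)=1255, p(24)=1575, p(25)=1958, p(26)=2436, p(27)=3010, p(28)=3718, p(29)=4565, p(30)=5604, p(31)=6842, p(32)=8349, p(33)=10143, p(34)=12310, p(35)=14883, p(36)=17977, p(37)=21637, p(38)=26015, p(39)=31185, p(40)=37338, p(41)=44583, p(42)=53174, p(43)=63261, p(44)=75175, p(45)=89134, p(46)=105558, p(47)=124754, p(48)=147273, p(49)=173525, p(50)=204226, p(51)=239943, p(52)=281589, p(53)=329931, p(54)=386155, p(55)=451276, p(56)=526823, p(57)=614154, p(58)=715220, p(59)=831820, p(60)=966467, p(61)=1121505, p(62)=1300156, p(63)=1505499, p(64)=1741630, p(65)=2012558, p(66)=2323520, p(67)=2679689, p(68)=3087735, p(69)=3554345, p(70)=4087968, p(71)=4697205, p(72)=5392783, p(73)=6185689, p(74)=7089500, p(75)=8118264, p(76)=9289091, p(77)=10619863, p(78)=12132164, p(79)=13848650.
Final step: p(80) = p(79) + p(78) - p(75) - p(73) + p(68) + p(65) - p(58) - p(54) + p(45) + p(40) - p(29) - p(23) + p(10) + p(3)
= 13848650 + 12132164 - 8118264 - 6185689 + 3087735 + 2012558 - 715220 - 386155 + 89134 + 37338 - 4565 - 1255 + 42 + 3
= 15796476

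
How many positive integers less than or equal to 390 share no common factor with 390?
96

390 = 2 × 3 × 5 × 13
φ(n) = n × ∏(1 - 1/p) for each prime p dividing n
φ(390) = 390 × (1 - 1/2) × (1 - 1/3) × (1 - 1/5) × (1 - 1/13) = 96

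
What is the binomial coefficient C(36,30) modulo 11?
0

Using Lucas' theorem:
Write n=36 and k=30 in base 11:
n in base 11: [3, 3]
k in base 11: [2, 8]
C(36,30) mod 11 = ∏ C(n_i, k_i) mod 11
Digit binomials (mod 11): C(3,2) = 3; C(3,8) = 0 (k_i > n_i)
Product: 3 × 0 = 0 ≡ 0 (mod 11)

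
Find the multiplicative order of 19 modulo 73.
36

73 is prime, so ord(19) divides φ(73) = 72.
Divisors of 72: 1, 2, 3, 4, 6, 8, 9, 12, 18, 24, 36, 72.
Repeated squaring: 19^1 ≡ 19, 19^2 ≡ 69, 19^4 ≡ 16, 19^8 ≡ 37, 19^16 ≡ 55, 19^32 ≡ 32, 19^64 ≡ 2 (mod 73).
Test 19^d mod 73 for each divisor d in increasing order:
19^1 ≡ 19
19^2 ≡ 69
19^3 = 19^2·19^1 ≡ 70
19^4 ≡ 16
19^6 = 19^4·19^2 ≡ 9
19^8 ≡ 37
19^9 = 19^8·19^1 ≡ 46
19^12 = 19^8·19^4 ≡ 8
19^18 = 19^16·19^2 ≡ 72
19^24 = 19^16·19^8 ≡ 64
19^36 = 19^32·19^4 ≡ 1  ← first divisor giving 1
The order is 36.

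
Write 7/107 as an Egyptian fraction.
1/16 + 1/343 + 1/195739 + 1/114941072624

Greedy algorithm:
7/107: ceiling(107/7) = 16, use 1/16
5/1712: ceiling(1712/5) = 343, use 1/343
3/587216: ceiling(587216/3) = 195739, use 1/195739
1/114941072624: ceiling(114941072624/1) = 114941072624, use 1/114941072624
Result: 7/107 = 1/16 + 1/343 + 1/195739 + 1/114941072624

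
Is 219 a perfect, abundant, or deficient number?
deficient

Proper divisors of 219: sum = 1 + 3 + 73 = 77
Since 77 < 219, 219 is deficient.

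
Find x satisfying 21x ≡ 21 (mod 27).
x ≡ 1 (mod 9)

gcd(21, 27) = 3, which divides 21, so solutions exist.
Divide through by 3: 7x ≡ 7 (mod 9).
Find 7^(-1) mod 9 by the extended Euclidean algorithm:
9 = 1 × 7 + 2  ⟹  2 = (1)·9 + (-1)·7
7 = 3 × 2 + 1  ⟹  1 = (-3)·9 + (4)·7
So (4)·7 ≡ 1 (mod 9), i.e. 7^(-1) ≡ 4 (mod 9).
x ≡ 4 × 7 = 28 ≡ 1 (mod 9).
Check: 21 × 1 = 21 ≡ 21 (mod 27).
x ≡ 1 (mod 9), giving 3 solutions mod 27.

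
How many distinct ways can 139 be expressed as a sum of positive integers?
13610949895

p(n) counts ways to write n as a sum of positive integers (order ignored).
Euler's pentagonal recurrence: p(k) = p(k-1) + p(k-2) - p(k-5) - p(k-7) + p(k-12) + p(k-15) - ... (offsets j(3j∓1)/2, signs ++--, p(0)=1, p(<0)=0).
DP table for k = 0..138: p(0)=1, p(1)=1, p(2)=2, p(3)=3, p(4)=5, p(5)=7, p(6)=11, p(7)=15, p(8)=22, p(9)=30, p(10)=42, p(11)=56, p(12)=77, p(13)=101, p(14)=135, p(15)=176, p(16)=231, p(17)=297, p(18)=385, p(19)=490, p(20)=627, p(21)=792, p(22)=1002, p(23)=1255, p(24)=1575, p(25)=1958, p(26)=2436, p(27)=3010, p(28)=3718, p(29)=4565, p(30)=5604, p(31)=6842, p(32)=8349, p(33)=10143, p(34)=12310, p(35)=14883, p(36)=17977, p(37)=21637, p(38)=26015, p(39)=31185, p(40)=37338, p(41)=44583, p(42)=53174, p(43)=63261, p(44)=75175, p(45)=89134, p(46)=105558, p(47)=124754, p(48)=147273, p(49)=173525, p(50)=204226, p(51)=239943, p(52)=281589, p(53)=329931, p(54)=386155, p(55)=451276, p(56)=526823, p(57)=614154, p(58)=715220, p(59)=831820, p(60)=966467, p(61)=1121505, p(62)=1300156, p(63)=1505499, p(64)=1741630, p(65)=2012558, p(66)=2323520, p(67)=2679689, p(68)=3087735, p(69)=3554345, p(70)=4087968, p(71)=4697205, p(72)=5392783, p(73)=6185689, p(74)=7089500, p(75)=8118264, p(76)=9289091, p(77)=10619863, p(78)=12132164, p(79)=13848650, p(80)=15796476, p(81)=18004327, p(82)=20506255, p(83)=23338469, p(84)=26543660, p(85)=30167357, p(86)=34262962, p(87)=38887673, p(88)=44108109, p(89)=49995925, p(90)=56634173, p(91)=64112359, p(92)=72533807, p(93)=82010177, p(94)=92669720, p(95)=104651419, p(96)=118114304, p(97)=133230930, p(98)=150198136, p(99)=169229875, p(100)=190569292, p(101)=214481126, p(102)=241265379, p(103)=271248950, p(104)=304801365, p(105)=342325709, p(106)=384276336, p(107)=431149389, p(108)=483502844, p(109)=541946240, p(110)=607163746, p(111)=679903203, p(112)=761002156, p(113)=851376628, p(114)=952050665, p(115)=1064144451, p(116)=1188908248, p(117)=1327710076, p(118)=1482074143, p(119)=1653668665, p(120)=1844349560, p(121)=2056148051, p(122)=2291320912, p(123)=2552338241, p(124)=2841940500, p(125)=3163127352, p(126)=3519222692, p(127)=3913864295, p(128)=4351078600, p(129)=4835271870, p(130)=5371315400, p(131)=5964539504, p(132)=6620830889, p(133)=7346629512, p(134)=8149040695, p(135)=9035836076, p(136)=10015581680, p(137)=11097645016, p(138)=12292341831.
Final step: p(139) = p(138) + p(137) - p(134) - p(132) + p(127) + p(124) - p(117) - p(113) + p(104) + p(99) - p(88) - p(82) + p(69) + p(62) - p(47) - p(39) + p(22) + p(13)
= 12292341831 + 11097645016 - 8149040695 - 6620830889 + 3913864295 + 2841940500 - 1327710076 - 851376628 + 304801365 + 169229875 - 44108109 - 20506255 + 3554345 + 1300156 - 124754 - 31185 + 1002 + 101
= 13610949895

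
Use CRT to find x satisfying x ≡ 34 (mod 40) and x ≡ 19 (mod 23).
594

Using Chinese Remainder Theorem:
M = 40 × 23 = 920
M1 = 23, M2 = 40
y1 = 23^(-1) mod 40 = 7
y2 = 40^(-1) mod 23 = 19
x = (34×23×7 + 19×40×19) mod 920 = 594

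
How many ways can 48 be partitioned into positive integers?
147273

p(n) counts ways to write n as a sum of positive integers (order ignored).
Euler's pentagonal recurrence: p(k) = p(k-1) + p(k-2) - p(k-5) - p(k-7) + p(k-12) + p(k-15) - ... (offsets j(3j∓1)/2, signs ++--, p(0)=1, p(<0)=0).
DP table for k = 0..47: p(0)=1, p(1)=1, p(2)=2, p(3)=3, p(4)=5, p(5)=7, p(6)=11, p(7)=15, p(8)=22, p(9)=30, p(10)=42, p(11)=56, p(12)=77, p(13)=101, p(14)=135, p(15)=176, p(16)=231, p(17)=297, p(18)=385, p(19)=490, p(20)=627, p(21)=792, p(22)=1002, p(23)=1255, p(24)=1575, p(25)=1958, p(26)=2436, p(27)=3010, p(28)=3718, p(29)=4565, p(30)=5604, p(31)=6842, p(32)=8349, p(33)=10143, p(34)=12310, p(35)=14883, p(36)=17977, p(37)=21637, p(38)=26015, p(39)=31185, p(40)=37338, p(41)=44583, p(42)=53174, p(43)=63261, p(44)=75175, p(45)=89134, p(46)=105558, p(47)=124754.
Final step: p(48) = p(47) + p(46) - p(43) - p(41) + p(36) + p(33) - p(26) - p(22) + p(13) + p(8)
= 124754 + 105558 - 63261 - 44583 + 17977 + 10143 - 2436 - 1002 + 101 + 22
= 147273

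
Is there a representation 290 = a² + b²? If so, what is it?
1² + 17² (a=1, b=17)

Factorization: 290 = 2 × 5 × 29
By Fermat: n is sum of two squares iff every prime p ≡ 3 (mod 4) appears to even power.
All primes ≡ 3 (mod 4) appear to even power.
Search a = 0, 1, 2, … for 290 - a² a perfect square: first hit at a = 1: 290 - 1 = 289 = 17².
290 = 1² + 17² = 1 + 289 ✓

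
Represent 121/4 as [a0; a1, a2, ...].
[30; 4]

Euclidean algorithm steps:
121 = 30 × 4 + 1
4 = 4 × 1 + 0
Continued fraction: [30; 4]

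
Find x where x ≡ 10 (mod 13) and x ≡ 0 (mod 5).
10

Using Chinese Remainder Theorem:
M = 13 × 5 = 65
M1 = 5, M2 = 13
y1 = 5^(-1) mod 13 = 8
y2 = 13^(-1) mod 5 = 2
x = (10×5×8 + 0×13×2) mod 65 = 10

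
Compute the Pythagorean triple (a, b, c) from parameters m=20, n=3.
(391, 120, 409)

Euclid's formula: a = m² - n², b = 2mn, c = m² + n²
m = 20, n = 3
a = 20² - 3² = 400 - 9 = 391
b = 2 × 20 × 3 = 120
c = 20² + 3² = 400 + 9 = 409
Verification: 391² + 120² = 152881 + 14400 = 167281 = 409² ✓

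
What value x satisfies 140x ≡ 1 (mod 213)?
35

gcd(140, 213) = 1, so the inverse exists.
Extended Euclidean algorithm on (213, 140):
213 = 1 × 140 + 73  ⟹  73 = (1)·213 + (-1)·140
140 = 1 × 73 + 67  ⟹  67 = (-1)·213 + (2)·140
73 = 1 × 67 + 6  ⟹  6 = (2)·213 + (-3)·140
67 = 11 × 6 + 1  ⟹  1 = (-23)·213 + (35)·140
So (35)·140 ≡ 1 (mod 213), i.e. 140^(-1) ≡ 35 (mod 213).
Check: 140 × 35 = 4900 ≡ 1 (mod 213)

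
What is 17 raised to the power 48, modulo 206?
93

Repeated squaring. Binary of 48 = 110000.
17^1 ≡ 17 (mod 206); 17^2 ≡ 83 (mod 206); 17^4 ≡ 91 (mod 206); 17^8 ≡ 41 (mod 206); 17^16 ≡ 33 (mod 206); 17^32 ≡ 59 (mod 206)
17^48 = 17^16 × 17^32 ≡ 93 (mod 206)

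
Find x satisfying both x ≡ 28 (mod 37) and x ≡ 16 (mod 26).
250

Using Chinese Remainder Theorem:
M = 37 × 26 = 962
M1 = 26, M2 = 37
y1 = 26^(-1) mod 37 = 10
y2 = 37^(-1) mod 26 = 19
x = (28×26×10 + 16×37×19) mod 962 = 250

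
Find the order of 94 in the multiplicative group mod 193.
64

193 is prime, so ord(94) divides φ(193) = 192.
Divisors of 192: 1, 2, 3, 4, 6, 8, 12, 16, 24, 32, 48, 64, 96, 192.
Repeated squaring: 94^1 ≡ 94, 94^2 ≡ 151, 94^4 ≡ 27, 94^8 ≡ 150, 94^16 ≡ 112, 94^32 ≡ 192, 94^64 ≡ 1, 94^128 ≡ 1 (mod 193).
Test 94^d mod 193 for each divisor d in increasing order:
94^1 ≡ 94
94^2 ≡ 151
94^3 = 94^2·94^1 ≡ 105
94^4 ≡ 27
94^6 = 94^4·94^2 ≡ 24
94^8 ≡ 150
94^12 = 94^8·94^4 ≡ 190
94^16 ≡ 112
94^24 = 94^16·94^8 ≡ 9
94^32 ≡ 192
94^48 = 94^32·94^16 ≡ 81
94^64 ≡ 1  ← first divisor giving 1
The order is 64.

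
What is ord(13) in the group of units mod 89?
88

89 is prime, so ord(13) divides φ(89) = 88.
Divisors of 88: 1, 2, 4, 8, 11, 22, 44, 88.
Repeated squaring: 13^1 ≡ 13, 13^2 ≡ 80, 13^4 ≡ 81, 13^8 ≡ 64, 13^16 ≡ 2, 13^32 ≡ 4, 13^64 ≡ 16 (mod 89).
Test 13^d mod 89 for each divisor d in increasing order:
13^1 ≡ 13
13^2 ≡ 80
13^4 ≡ 81
13^8 ≡ 64
13^11 = 13^8·13^2·13^1 ≡ 77
13^22 = 13^16·13^4·13^2 ≡ 55
13^44 = 13^32·13^8·13^4 ≡ 88
13^88 = 13^64·13^16·13^8 ≡ 1  ← first divisor giving 1
The order is 88.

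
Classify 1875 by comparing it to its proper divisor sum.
deficient

Proper divisors of 1875: sum = 1 + 3 + 5 + 15 + 25 + 75 + 125 + 375 + 625 = 1249
Since 1249 < 1875, 1875 is deficient.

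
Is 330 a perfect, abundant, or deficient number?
abundant

Proper divisors of 330: sum = 1 + 2 + 3 + 5 + 6 + 10 + 11 + 15 + 22 + 30 + 33 + 55 + 66 + 110 + 165 = 534
Since 534 > 330, 330 is abundant.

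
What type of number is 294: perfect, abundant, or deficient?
abundant

Proper divisors of 294: sum = 1 + 2 + 3 + 6 + 7 + 14 + 21 + 42 + 49 + 98 + 147 = 390
Since 390 > 294, 294 is abundant.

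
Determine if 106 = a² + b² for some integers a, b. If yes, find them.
5² + 9² (a=5, b=9)

Factorization: 106 = 2 × 53
By Fermat: n is sum of two squares iff every prime p ≡ 3 (mod 4) appears to even power.
All primes ≡ 3 (mod 4) appear to even power.
Search a = 0, 1, 2, … for 106 - a² a perfect square: first hit at a = 5: 106 - 25 = 81 = 9².
106 = 5² + 9² = 25 + 81 ✓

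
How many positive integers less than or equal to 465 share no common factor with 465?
240

465 = 3 × 5 × 31
φ(n) = n × ∏(1 - 1/p) for each prime p dividing n
φ(465) = 465 × (1 - 1/3) × (1 - 1/5) × (1 - 1/31) = 240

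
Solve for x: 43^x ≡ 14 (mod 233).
86

Baby-step giant-step with step n = ⌈√233⌉ = 16.
Baby steps 43^j mod 233 (j:value) for j=0..15: 0:1, 1:43, 2:218, 3:54, 4:225, 5:122, 6:120, 7:34, 8:64, 9:189, 10:205, 11:194, 12:187, 13:119, 14:224, 15:79.
Giant-step multiplier: 43^(-16) ≡ 43^(232-16) = 43^216 ≡ 126 (mod 233).
Giant steps γ_i = 14·126^i mod 233: γ_0=14, γ_1=133, γ_2=215, γ_3=62, γ_4=123, γ_5=120 (in table at j=6).
x = i·n + j = 5·16 + 6 = 86.
Check: 43^86 ≡ 14 (mod 233).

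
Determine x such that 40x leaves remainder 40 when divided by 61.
x ≡ 1 (mod 61)

gcd(40, 61) = 1, which divides 40, so solutions exist.
Find 40^(-1) mod 61 by the extended Euclidean algorithm:
61 = 1 × 40 + 21  ⟹  21 = (1)·61 + (-1)·40
40 = 1 × 21 + 19  ⟹  19 = (-1)·61 + (2)·40
21 = 1 × 19 + 2  ⟹  2 = (2)·61 + (-3)·40
19 = 9 × 2 + 1  ⟹  1 = (-19)·61 + (29)·40
So (29)·40 ≡ 1 (mod 61), i.e. 40^(-1) ≡ 29 (mod 61).
x ≡ 29 × 40 = 1160 ≡ 1 (mod 61).
Check: 40 × 1 = 40 ≡ 40 (mod 61).
Unique solution: x ≡ 1 (mod 61)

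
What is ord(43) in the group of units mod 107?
106

107 is prime, so ord(43) divides φ(107) = 106.
Divisors of 106: 1, 2, 53, 106.
Repeated squaring: 43^1 ≡ 43, 43^2 ≡ 30, 43^4 ≡ 44, 43^8 ≡ 10, 43^16 ≡ 100, 43^32 ≡ 49, 43^64 ≡ 47 (mod 107).
Test 43^d mod 107 for each divisor d in increasing order:
43^1 ≡ 43
43^2 ≡ 30
43^53 = 43^32·43^16·43^4·43^1 ≡ 106
43^106 = 43^64·43^32·43^8·43^2 ≡ 1  ← first divisor giving 1
The order is 106.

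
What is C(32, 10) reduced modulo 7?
2

Using Lucas' theorem:
Write n=32 and k=10 in base 7:
n in base 7: [4, 4]
k in base 7: [1, 3]
C(32,10) mod 7 = ∏ C(n_i, k_i) mod 7
Digit binomials (mod 7): C(4,1) = 4; C(4,3) = 4
Product: 4 × 4 = 16 ≡ 2 (mod 7)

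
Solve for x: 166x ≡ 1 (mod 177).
16

gcd(166, 177) = 1, so the inverse exists.
Extended Euclidean algorithm on (177, 166):
177 = 1 × 166 + 11  ⟹  11 = (1)·177 + (-1)·166
166 = 15 × 11 + 1  ⟹  1 = (-15)·177 + (16)·166
So (16)·166 ≡ 1 (mod 177), i.e. 166^(-1) ≡ 16 (mod 177).
Check: 166 × 16 = 2656 ≡ 1 (mod 177)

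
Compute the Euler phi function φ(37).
36

37 = 37
φ(n) = n × ∏(1 - 1/p) for each prime p dividing n
φ(37) = 37 × (1 - 1/37) = 36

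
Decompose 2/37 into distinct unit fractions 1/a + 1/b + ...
1/19 + 1/703

Greedy algorithm:
2/37: ceiling(37/2) = 19, use 1/19
1/703: ceiling(703/1) = 703, use 1/703
Result: 2/37 = 1/19 + 1/703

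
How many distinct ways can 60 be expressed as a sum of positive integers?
966467

p(n) counts ways to write n as a sum of positive integers (order ignored).
Euler's pentagonal recurrence: p(k) = p(k-1) + p(k-2) - p(k-5) - p(k-7) + p(k-12) + p(k-15) - ... (offsets j(3j∓1)/2, signs ++--, p(0)=1, p(<0)=0).
DP table for k = 0..59: p(0)=1, p(1)=1, p(2)=2, p(3)=3, p(4)=5, p(5)=7, p(6)=11, p(7)=15, p(8)=22, p(9)=30, p(10)=42, p(11)=56, p(12)=77, p(13)=101, p(14)=135, p(15)=176, p(16)=231, p(17)=297, p(18)=385, p(19)=490, p(20)=627, p(21)=792, p(22)=1002, p(23)=1255, p(24)=1575, p(25)=1958, p(26)=2436, p(27)=3010, p(28)=3718, p(29)=4565, p(30)=5604, p(31)=6842, p(32)=8349, p(33)=10143, p(34)=12310, p(35)=14883, p(36)=17977, p(37)=21637, p(38)=26015, p(39)=31185, p(40)=37338, p(41)=44583, p(42)=53174, p(43)=63261, p(44)=75175, p(45)=89134, p(46)=105558, p(47)=124754, p(48)=147273, p(49)=173525, p(50)=204226, p(51)=239943, p(52)=281589, p(53)=329931, p(54)=386155, p(55)=451276, p(56)=526823, p(57)=614154, p(58)=715220, p(59)=831820.
Final step: p(60) = p(59) + p(58) - p(55) - p(53) + p(48) + p(45) - p(38) - p(34) + p(25) + p(20) - p(9) - p(3)
= 831820 + 715220 - 451276 - 329931 + 147273 + 89134 - 26015 - 12310 + 1958 + 627 - 30 - 3
= 966467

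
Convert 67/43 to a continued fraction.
[1; 1, 1, 3, 1, 4]

Euclidean algorithm steps:
67 = 1 × 43 + 24
43 = 1 × 24 + 19
24 = 1 × 19 + 5
19 = 3 × 5 + 4
5 = 1 × 4 + 1
4 = 4 × 1 + 0
Continued fraction: [1; 1, 1, 3, 1, 4]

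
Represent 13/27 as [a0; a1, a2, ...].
[0; 2, 13]

Euclidean algorithm steps:
13 = 0 × 27 + 13
27 = 2 × 13 + 1
13 = 13 × 1 + 0
Continued fraction: [0; 2, 13]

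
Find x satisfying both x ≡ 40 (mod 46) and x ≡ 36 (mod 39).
270

Using Chinese Remainder Theorem:
M = 46 × 39 = 1794
M1 = 39, M2 = 46
y1 = 39^(-1) mod 46 = 13
y2 = 46^(-1) mod 39 = 28
x = (40×39×13 + 36×46×28) mod 1794 = 270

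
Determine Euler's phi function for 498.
164

498 = 2 × 3 × 83
φ(n) = n × ∏(1 - 1/p) for each prime p dividing n
φ(498) = 498 × (1 - 1/2) × (1 - 1/3) × (1 - 1/83) = 164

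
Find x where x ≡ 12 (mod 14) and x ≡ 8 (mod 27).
278

Using Chinese Remainder Theorem:
M = 14 × 27 = 378
M1 = 27, M2 = 14
y1 = 27^(-1) mod 14 = 13
y2 = 14^(-1) mod 27 = 2
x = (12×27×13 + 8×14×2) mod 378 = 278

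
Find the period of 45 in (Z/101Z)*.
50

101 is prime, so ord(45) divides φ(101) = 100.
Divisors of 100: 1, 2, 4, 5, 10, 20, 25, 50, 100.
Repeated squaring: 45^1 ≡ 45, 45^2 ≡ 5, 45^4 ≡ 25, 45^8 ≡ 19, 45^16 ≡ 58, 45^32 ≡ 31, 45^64 ≡ 52 (mod 101).
Test 45^d mod 101 for each divisor d in increasing order:
45^1 ≡ 45
45^2 ≡ 5
45^4 ≡ 25
45^5 = 45^4·45^1 ≡ 14
45^10 = 45^8·45^2 ≡ 95
45^20 = 45^16·45^4 ≡ 36
45^25 = 45^16·45^8·45^1 ≡ 100
45^50 = 45^32·45^16·45^2 ≡ 1  ← first divisor giving 1
The order is 50.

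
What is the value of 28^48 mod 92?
4

Repeated squaring. Binary of 48 = 110000.
28^1 ≡ 28 (mod 92); 28^2 ≡ 48 (mod 92); 28^4 ≡ 4 (mod 92); 28^8 ≡ 16 (mod 92); 28^16 ≡ 72 (mod 92); 28^32 ≡ 32 (mod 92)
28^48 = 28^16 × 28^32 ≡ 4 (mod 92)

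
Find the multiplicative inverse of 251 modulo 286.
49

gcd(251, 286) = 1, so the inverse exists.
Extended Euclidean algorithm on (286, 251):
286 = 1 × 251 + 35  ⟹  35 = (1)·286 + (-1)·251
251 = 7 × 35 + 6  ⟹  6 = (-7)·286 + (8)·251
35 = 5 × 6 + 5  ⟹  5 = (36)·286 + (-41)·251
6 = 1 × 5 + 1  ⟹  1 = (-43)·286 + (49)·251
So (49)·251 ≡ 1 (mod 286), i.e. 251^(-1) ≡ 49 (mod 286).
Check: 251 × 49 = 12299 ≡ 1 (mod 286)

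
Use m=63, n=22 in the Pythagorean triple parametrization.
(3485, 2772, 4453)

Euclid's formula: a = m² - n², b = 2mn, c = m² + n²
m = 63, n = 22
a = 63² - 22² = 3969 - 484 = 3485
b = 2 × 63 × 22 = 2772
c = 63² + 22² = 3969 + 484 = 4453
Verification: 3485² + 2772² = 12145225 + 7683984 = 19829209 = 4453² ✓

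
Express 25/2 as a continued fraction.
[12; 2]

Euclidean algorithm steps:
25 = 12 × 2 + 1
2 = 2 × 1 + 0
Continued fraction: [12; 2]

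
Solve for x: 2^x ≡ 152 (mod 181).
138

Baby-step giant-step with step n = ⌈√181⌉ = 14.
Baby steps 2^j mod 181 (j:value) for j=0..13: 0:1, 1:2, 2:4, 3:8, 4:16, 5:32, 6:64, 7:128, 8:75, 9:150, 10:119, 11:57, 12:114, 13:47.
Giant-step multiplier: 2^(-14) ≡ 2^(180-14) = 2^166 ≡ 52 (mod 181).
Giant steps γ_i = 152·52^i mod 181: γ_0=152, γ_1=121, γ_2=138, γ_3=117, γ_4=111, γ_5=161, γ_6=46, γ_7=39, γ_8=37, γ_9=114 (in table at j=12).
x = i·n + j = 9·14 + 12 = 138.
Check: 2^138 ≡ 152 (mod 181).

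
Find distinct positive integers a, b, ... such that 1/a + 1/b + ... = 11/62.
1/6 + 1/93

Greedy algorithm:
11/62: ceiling(62/11) = 6, use 1/6
1/93: ceiling(93/1) = 93, use 1/93
Result: 11/62 = 1/6 + 1/93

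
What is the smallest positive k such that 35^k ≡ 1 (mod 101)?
100

101 is prime, so ord(35) divides φ(101) = 100.
Divisors of 100: 1, 2, 4, 5, 10, 20, 25, 50, 100.
Repeated squaring: 35^1 ≡ 35, 35^2 ≡ 13, 35^4 ≡ 68, 35^8 ≡ 79, 35^16 ≡ 80, 35^32 ≡ 37, 35^64 ≡ 56 (mod 101).
Test 35^d mod 101 for each divisor d in increasing order:
35^1 ≡ 35
35^2 ≡ 13
35^4 ≡ 68
35^5 = 35^4·35^1 ≡ 57
35^10 = 35^8·35^2 ≡ 17
35^20 = 35^16·35^4 ≡ 87
35^25 = 35^16·35^8·35^1 ≡ 10
35^50 = 35^32·35^16·35^2 ≡ 100
35^100 = 35^64·35^32·35^4 ≡ 1  ← first divisor giving 1
The order is 100.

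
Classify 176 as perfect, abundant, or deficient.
abundant

Proper divisors of 176: sum = 1 + 2 + 4 + 8 + 11 + 16 + 22 + 44 + 88 = 196
Since 196 > 176, 176 is abundant.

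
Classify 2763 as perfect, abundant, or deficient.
deficient

Proper divisors of 2763: sum = 1 + 3 + 9 + 307 + 921 = 1241
Since 1241 < 2763, 2763 is deficient.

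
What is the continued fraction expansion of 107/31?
[3; 2, 4, 1, 2]

Euclidean algorithm steps:
107 = 3 × 31 + 14
31 = 2 × 14 + 3
14 = 4 × 3 + 2
3 = 1 × 2 + 1
2 = 2 × 1 + 0
Continued fraction: [3; 2, 4, 1, 2]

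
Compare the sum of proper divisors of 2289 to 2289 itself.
deficient

Proper divisors of 2289: sum = 1 + 3 + 7 + 21 + 109 + 327 + 763 = 1231
Since 1231 < 2289, 2289 is deficient.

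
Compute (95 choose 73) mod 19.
0

Using Lucas' theorem:
Write n=95 and k=73 in base 19:
n in base 19: [5, 0]
k in base 19: [3, 16]
C(95,73) mod 19 = ∏ C(n_i, k_i) mod 19
Digit binomials (mod 19): C(5,3) = 10; C(0,16) = 0 (k_i > n_i)
Product: 10 × 0 = 0 ≡ 0 (mod 19)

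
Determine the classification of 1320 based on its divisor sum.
abundant

Proper divisors of 1320: sum = 1 + 2 + 3 + 4 + 5 + 6 + 8 + 10 + ... + 264 + 330 + 440 + 660 (31 divisors) = 3000
Since 3000 > 1320, 1320 is abundant.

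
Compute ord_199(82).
66

199 is prime, so ord(82) divides φ(199) = 198.
Divisors of 198: 1, 2, 3, 6, 9, 11, 18, 22, 33, 66, 99, 198.
Repeated squaring: 82^1 ≡ 82, 82^2 ≡ 157, 82^4 ≡ 172, 82^8 ≡ 132, 82^16 ≡ 111, 82^32 ≡ 182, 82^64 ≡ 90, 82^128 ≡ 140 (mod 199).
Test 82^d mod 199 for each divisor d in increasing order:
82^1 ≡ 82
82^2 ≡ 157
82^3 = 82^2·82^1 ≡ 138
82^6 = 82^4·82^2 ≡ 139
82^9 = 82^8·82^1 ≡ 78
82^11 = 82^8·82^2·82^1 ≡ 107
82^18 = 82^16·82^2 ≡ 114
82^22 = 82^16·82^4·82^2 ≡ 106
82^33 = 82^32·82^1 ≡ 198
82^66 = 82^64·82^2 ≡ 1  ← first divisor giving 1
The order is 66.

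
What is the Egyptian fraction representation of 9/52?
1/6 + 1/156

Greedy algorithm:
9/52: ceiling(52/9) = 6, use 1/6
1/156: ceiling(156/1) = 156, use 1/156
Result: 9/52 = 1/6 + 1/156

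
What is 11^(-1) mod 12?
11

gcd(11, 12) = 1, so the inverse exists.
Extended Euclidean algorithm on (12, 11):
12 = 1 × 11 + 1  ⟹  1 = (1)·12 + (-1)·11
So (-1)·11 ≡ 1 (mod 12), i.e. 11^(-1) ≡ -1 ≡ 11 (mod 12).
Check: 11 × 11 = 121 ≡ 1 (mod 12)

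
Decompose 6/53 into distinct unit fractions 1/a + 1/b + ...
1/9 + 1/477

Greedy algorithm:
6/53: ceiling(53/6) = 9, use 1/9
1/477: ceiling(477/1) = 477, use 1/477
Result: 6/53 = 1/9 + 1/477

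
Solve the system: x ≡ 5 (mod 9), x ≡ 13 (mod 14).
41

Using Chinese Remainder Theorem:
M = 9 × 14 = 126
M1 = 14, M2 = 9
y1 = 14^(-1) mod 9 = 2
y2 = 9^(-1) mod 14 = 11
x = (5×14×2 + 13×9×11) mod 126 = 41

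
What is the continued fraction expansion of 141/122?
[1; 6, 2, 2, 1, 2]

Euclidean algorithm steps:
141 = 1 × 122 + 19
122 = 6 × 19 + 8
19 = 2 × 8 + 3
8 = 2 × 3 + 2
3 = 1 × 2 + 1
2 = 2 × 1 + 0
Continued fraction: [1; 6, 2, 2, 1, 2]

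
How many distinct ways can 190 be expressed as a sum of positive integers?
1667727404093

p(n) counts ways to write n as a sum of positive integers (order ignored).
Euler's pentagonal recurrence: p(k) = p(k-1) + p(k-2) - p(k-5) - p(k-7) + p(k-12) + p(k-15) - ... (offsets j(3j∓1)/2, signs ++--, p(0)=1, p(<0)=0).
DP table for k = 0..189: p(0)=1, p(1)=1, p(2)=2, p(3)=3, p(4)=5, p(5)=7, p(6)=11, p(7)=15, p(8)=22, p(9)=30, p(10)=42, p(11)=56, p(12)=77, p(13)=101, p(14)=135, p(15)=176, p(16)=231, p(17)=297, p(18)=385, p(19)=490, p(20)=627, p(21)=792, p(22)=1002, p(23)=1255, p(24)=1575, p(25)=1958, p(26)=2436, p(27)=3010, p(28)=3718, p(29)=4565, p(30)=5604, p(31)=6842, p(32)=8349, p(33)=10143, p(34)=12310, p(35)=14883, p(36)=17977, p(37)=21637, p(38)=26015, p(39)=31185, p(40)=37338, p(41)=44583, p(42)=53174, p(43)=63261, p(44)=75175, p(45)=89134, p(46)=105558, p(47)=124754, p(48)=147273, p(49)=173525, p(50)=204226, p(51)=239943, p(52)=281589, p(53)=329931, p(54)=386155, p(55)=451276, p(56)=526823, p(57)=614154, p(58)=715220, p(59)=831820, p(60)=966467, p(61)=1121505, p(62)=1300156, p(63)=1505499, p(64)=1741630, p(65)=2012558, p(66)=2323520, p(67)=2679689, p(68)=3087735, p(69)=3554345, p(70)=4087968, p(71)=4697205, p(72)=5392783, p(73)=6185689, p(74)=7089500, p(75)=8118264, p(76)=9289091, p(77)=10619863, p(78)=12132164, p(79)=13848650, p(80)=15796476, p(81)=18004327, p(82)=20506255, p(83)=23338469, p(84)=26543660, p(85)=30167357, p(86)=34262962, p(87)=38887673, p(88)=44108109, p(89)=49995925, p(90)=56634173, p(91)=64112359, p(92)=72533807, p(93)=82010177, p(94)=92669720, p(95)=104651419, p(96)=118114304, p(97)=133230930, p(98)=150198136, p(99)=169229875, p(100)=190569292, p(101)=214481126, p(102)=241265379, p(103)=271248950, p(104)=304801365, p(105)=342325709, p(106)=384276336, p(107)=431149389, p(108)=483502844, p(109)=541946240, p(110)=607163746, p(111)=679903203, p(112)=761002156, p(113)=851376628, p(114)=952050665, p(115)=1064144451, p(116)=1188908248, p(117)=1327710076, p(118)=1482074143, p(119)=1653668665, p(120)=1844349560, p(121)=2056148051, p(122)=2291320912, p(123)=2552338241, p(124)=2841940500, p(125)=3163127352, p(126)=3519222692, p(127)=3913864295, p(128)=4351078600, p(129)=4835271870, p(130)=5371315400, p(131)=5964539504, p(132)=6620830889, p(133)=7346629512, p(134)=8149040695, p(135)=9035836076, p(136)=10015581680, p(137)=11097645016, p(138)=12292341831, p(139)=13610949895, p(140)=15065878135, p(141)=16670689208, p(142)=18440293320, p(143)=20390982757, p(144)=22540654445, p(145)=24908858009, p(146)=27517052599, p(147)=30388671978, p(148)=33549419497, p(149)=37027355200, p(150)=40853235313, p(151)=45060624582, p(152)=49686288421, p(153)=54770336324, p(154)=60356673280, p(155)=66493182097, p(156)=73232243759, p(157)=80630964769, p(158)=88751778802, p(159)=97662728555, p(160)=107438159466, p(161)=118159068427, p(162)=129913904637, p(163)=142798995930, p(164)=156919475295, p(165)=172389800255, p(166)=189334822579, p(167)=207890420102, p(168)=228204732751, p(169)=250438925115, p(170)=274768617130, p(171)=301384802048, p(172)=330495499613, p(173)=362326859895, p(174)=397125074750, p(175)=435157697830, p(176)=476715857290, p(177)=522115831195, p(178)=571701605655, p(179)=625846753120, p(180)=684957390936, p(181)=749474411781, p(182)=819876908323, p(183)=896684817527, p(184)=980462880430, p(185)=1071823774337, p(186)=1171432692373, p(187)=1280011042268, p(188)=1398341745571, p(189)=1527273599625.
Final step: p(190) = p(189) + p(188) - p(185) - p(183) + p(178) + p(175) - p(168) - p(164) + p(155) + p(150) - p(139) - p(133) + p(120) + p(113) - p(98) - p(90) + p(73) + p(64) - p(45) - p(35) + p(14) + p(3)
= 1527273599625 + 1398341745571 - 1071823774337 - 896684817527 + 571701605655 + 435157697830 - 228204732751 - 156919475295 + 66493182097 + 40853235313 - 13610949895 - 7346629512 + 1844349560 + 851376628 - 150198136 - 56634173 + 6185689 + 1741630 - 89134 - 14883 + 135 + 3
= 1667727404093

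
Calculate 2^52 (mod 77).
37

Repeated squaring. Binary of 52 = 110100.
2^1 ≡ 2 (mod 77); 2^2 ≡ 4 (mod 77); 2^4 ≡ 16 (mod 77); 2^8 ≡ 25 (mod 77); 2^16 ≡ 9 (mod 77); 2^32 ≡ 4 (mod 77)
2^52 = 2^4 × 2^16 × 2^32 ≡ 37 (mod 77)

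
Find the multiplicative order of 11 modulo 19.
3

19 is prime, so ord(11) divides φ(19) = 18.
Divisors of 18: 1, 2, 3, 6, 9, 18.
Repeated squaring: 11^1 ≡ 11, 11^2 ≡ 7, 11^4 ≡ 11, 11^8 ≡ 7, 11^16 ≡ 11 (mod 19).
Test 11^d mod 19 for each divisor d in increasing order:
11^1 ≡ 11
11^2 ≡ 7
11^3 = 11^2·11^1 ≡ 1  ← first divisor giving 1
The order is 3.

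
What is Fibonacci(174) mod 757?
524

Matrix identity: Q^n = [[F_(n+1), F_n], [F_n, F_(n-1)]] with Q = [[1,1],[1,0]].
n = 174 = 10101110₂. Square-and-multiply, entries mod 757:
Q^1 = [[1,1],[1,0]]
Q^2 = (Q^1)² = [[2,1],[1,1]]
Q^5 = (Q^2)²·Q = [[8,5],[5,3]]
Q^10 = (Q^5)² = [[89,55],[55,34]]
Q^21 = (Q^10)²·Q = [[300,348],[348,709]]
Q^43 = (Q^21)²·Q = [[542,658],[658,641]]
Q^87 = (Q^43)²·Q = [[226,8],[8,218]]
Q^174 = (Q^87)² = [[421,524],[524,654]]
F_174 mod 757 = Q^174[0][1] = 524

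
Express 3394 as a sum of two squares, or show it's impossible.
37² + 45² (a=37, b=45)

Factorization: 3394 = 2 × 1697
By Fermat: n is sum of two squares iff every prime p ≡ 3 (mod 4) appears to even power.
All primes ≡ 3 (mod 4) appear to even power.
Search a = 0, 1, 2, … for 3394 - a² a perfect square: first hit at a = 37: 3394 - 1369 = 2025 = 45².
3394 = 37² + 45² = 1369 + 2025 ✓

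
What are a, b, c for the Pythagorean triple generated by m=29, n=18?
(517, 1044, 1165)

Euclid's formula: a = m² - n², b = 2mn, c = m² + n²
m = 29, n = 18
a = 29² - 18² = 841 - 324 = 517
b = 2 × 29 × 18 = 1044
c = 29² + 18² = 841 + 324 = 1165
Verification: 517² + 1044² = 267289 + 1089936 = 1357225 = 1165² ✓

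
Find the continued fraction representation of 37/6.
[6; 6]

Euclidean algorithm steps:
37 = 6 × 6 + 1
6 = 6 × 1 + 0
Continued fraction: [6; 6]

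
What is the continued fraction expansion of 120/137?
[0; 1, 7, 17]

Euclidean algorithm steps:
120 = 0 × 137 + 120
137 = 1 × 120 + 17
120 = 7 × 17 + 1
17 = 17 × 1 + 0
Continued fraction: [0; 1, 7, 17]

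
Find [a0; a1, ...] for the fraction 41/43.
[0; 1, 20, 2]

Euclidean algorithm steps:
41 = 0 × 43 + 41
43 = 1 × 41 + 2
41 = 20 × 2 + 1
2 = 2 × 1 + 0
Continued fraction: [0; 1, 20, 2]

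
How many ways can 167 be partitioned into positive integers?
207890420102

p(n) counts ways to write n as a sum of positive integers (order ignored).
Euler's pentagonal recurrence: p(k) = p(k-1) + p(k-2) - p(k-5) - p(k-7) + p(k-12) + p(k-15) - ... (offsets j(3j∓1)/2, signs ++--, p(0)=1, p(<0)=0).
DP table for k = 0..166: p(0)=1, p(1)=1, p(2)=2, p(3)=3, p(4)=5, p(5)=7, p(6)=11, p(7)=15, p(8)=22, p(9)=30, p(10)=42, p(11)=56, p(12)=77, p(13)=101, p(14)=135, p(15)=176, p(16)=231, p(17)=297, p(18)=385, p(19)=490, p(20)=627, p(21)=792, p(22)=1002, p(23)=1255, p(24)=1575, p(25)=1958, p(26)=2436, p(27)=3010, p(28)=3718, p(29)=4565, p(30)=5604, p(31)=6842, p(32)=8349, p(33)=10143, p(34)=12310, p(35)=14883, p(36)=17977, p(37)=21637, p(38)=26015, p(39)=31185, p(40)=37338, p(41)=44583, p(42)=53174, p(43)=63261, p(44)=75175, p(45)=89134, p(46)=105558, p(47)=124754, p(48)=147273, p(49)=173525, p(50)=204226, p(51)=239943, p(52)=281589, p(53)=329931, p(54)=386155, p(55)=451276, p(56)=526823, p(57)=614154, p(58)=715220, p(59)=831820, p(60)=966467, p(61)=1121505, p(62)=1300156, p(63)=1505499, p(64)=1741630, p(65)=2012558, p(66)=2323520, p(67)=2679689, p(68)=3087735, p(69)=3554345, p(70)=4087968, p(71)=4697205, p(72)=5392783, p(73)=6185689, p(74)=7089500, p(75)=8118264, p(76)=9289091, p(77)=10619863, p(78)=12132164, p(79)=13848650, p(80)=15796476, p(81)=18004327, p(82)=20506255, p(83)=23338469, p(84)=26543660, p(85)=30167357, p(86)=34262962, p(87)=38887673, p(88)=44108109, p(89)=49995925, p(90)=56634173, p(91)=64112359, p(92)=72533807, p(93)=82010177, p(94)=92669720, p(95)=104651419, p(96)=118114304, p(97)=133230930, p(98)=150198136, p(99)=169229875, p(100)=190569292, p(101)=214481126, p(102)=241265379, p(103)=271248950, p(104)=304801365, p(105)=342325709, p(106)=384276336, p(107)=431149389, p(108)=483502844, p(109)=541946240, p(110)=607163746, p(111)=679903203, p(112)=761002156, p(113)=851376628, p(114)=952050665, p(115)=1064144451, p(116)=1188908248, p(117)=1327710076, p(118)=1482074143, p(119)=1653668665, p(120)=1844349560, p(121)=2056148051, p(122)=2291320912, p(123)=2552338241, p(124)=2841940500, p(125)=3163127352, p(126)=3519222692, p(127)=3913864295, p(128)=4351078600, p(129)=4835271870, p(130)=5371315400, p(131)=5964539504, p(132)=6620830889, p(133)=7346629512, p(134)=8149040695, p(135)=9035836076, p(136)=10015581680, p(137)=11097645016, p(138)=12292341831, p(139)=13610949895, p(140)=15065878135, p(141)=16670689208, p(142)=18440293320, p(143)=20390982757, p(144)=22540654445, p(145)=24908858009, p(146)=27517052599, p(147)=30388671978, p(148)=33549419497, p(149)=37027355200, p(150)=40853235313, p(151)=45060624582, p(152)=49686288421, p(153)=54770336324, p(154)=60356673280, p(155)=66493182097, p(156)=73232243759, p(157)=80630964769, p(158)=88751778802, p(159)=97662728555, p(160)=107438159466, p(161)=118159068427, p(162)=129913904637, p(163)=142798995930, p(164)=156919475295, p(165)=172389800255, p(166)=189334822579.
Final step: p(167) = p(166) + p(165) - p(162) - p(160) + p(155) + p(152) - p(145) - p(141) + p(132) + p(127) - p(116) - p(110) + p(97) + p(90) - p(75) - p(67) + p(50) + p(41) - p(22) - p(12)
= 189334822579 + 172389800255 - 129913904637 - 107438159466 + 66493182097 + 49686288421 - 24908858009 - 16670689208 + 6620830889 + 3913864295 - 1188908248 - 607163746 + 133230930 + 56634173 - 8118264 - 2679689 + 204226 + 44583 - 1002 - 77
= 207890420102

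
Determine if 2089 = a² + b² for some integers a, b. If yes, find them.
8² + 45² (a=8, b=45)

Factorization: 2089 = 2089
By Fermat: n is sum of two squares iff every prime p ≡ 3 (mod 4) appears to even power.
All primes ≡ 3 (mod 4) appear to even power.
Search a = 0, 1, 2, … for 2089 - a² a perfect square: first hit at a = 8: 2089 - 64 = 2025 = 45².
2089 = 8² + 45² = 64 + 2025 ✓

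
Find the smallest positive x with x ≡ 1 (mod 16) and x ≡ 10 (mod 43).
225

Using Chinese Remainder Theorem:
M = 16 × 43 = 688
M1 = 43, M2 = 16
y1 = 43^(-1) mod 16 = 3
y2 = 16^(-1) mod 43 = 35
x = (1×43×3 + 10×16×35) mod 688 = 225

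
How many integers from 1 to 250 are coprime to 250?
100

250 = 2 × 5^3
φ(n) = n × ∏(1 - 1/p) for each prime p dividing n
φ(250) = 250 × (1 - 1/2) × (1 - 1/5) = 100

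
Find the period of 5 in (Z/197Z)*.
196

197 is prime, so ord(5) divides φ(197) = 196.
Divisors of 196: 1, 2, 4, 7, 14, 28, 49, 98, 196.
Repeated squaring: 5^1 ≡ 5, 5^2 ≡ 25, 5^4 ≡ 34, 5^8 ≡ 171, 5^16 ≡ 85, 5^32 ≡ 133, 5^64 ≡ 156, 5^128 ≡ 105 (mod 197).
Test 5^d mod 197 for each divisor d in increasing order:
5^1 ≡ 5
5^2 ≡ 25
5^4 ≡ 34
5^7 = 5^4·5^2·5^1 ≡ 113
5^14 = 5^8·5^4·5^2 ≡ 161
5^28 = 5^16·5^8·5^4 ≡ 114
5^49 = 5^32·5^16·5^1 ≡ 183
5^98 = 5^64·5^32·5^2 ≡ 196
5^196 = 5^128·5^64·5^4 ≡ 1  ← first divisor giving 1
The order is 196.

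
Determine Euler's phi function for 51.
32

51 = 3 × 17
φ(n) = n × ∏(1 - 1/p) for each prime p dividing n
φ(51) = 51 × (1 - 1/3) × (1 - 1/17) = 32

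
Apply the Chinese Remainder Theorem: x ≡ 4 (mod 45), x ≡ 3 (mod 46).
49

Using Chinese Remainder Theorem:
M = 45 × 46 = 2070
M1 = 46, M2 = 45
y1 = 46^(-1) mod 45 = 1
y2 = 45^(-1) mod 46 = 45
x = (4×46×1 + 3×45×45) mod 2070 = 49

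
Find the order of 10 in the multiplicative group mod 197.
98

197 is prime, so ord(10) divides φ(197) = 196.
Divisors of 196: 1, 2, 4, 7, 14, 28, 49, 98, 196.
Repeated squaring: 10^1 ≡ 10, 10^2 ≡ 100, 10^4 ≡ 150, 10^8 ≡ 42, 10^16 ≡ 188, 10^32 ≡ 81, 10^64 ≡ 60, 10^128 ≡ 54 (mod 197).
Test 10^d mod 197 for each divisor d in increasing order:
10^1 ≡ 10
10^2 ≡ 100
10^4 ≡ 150
10^7 = 10^4·10^2·10^1 ≡ 83
10^14 = 10^8·10^4·10^2 ≡ 191
10^28 = 10^16·10^8·10^4 ≡ 36
10^49 = 10^32·10^16·10^1 ≡ 196
10^98 = 10^64·10^32·10^2 ≡ 1  ← first divisor giving 1
The order is 98.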